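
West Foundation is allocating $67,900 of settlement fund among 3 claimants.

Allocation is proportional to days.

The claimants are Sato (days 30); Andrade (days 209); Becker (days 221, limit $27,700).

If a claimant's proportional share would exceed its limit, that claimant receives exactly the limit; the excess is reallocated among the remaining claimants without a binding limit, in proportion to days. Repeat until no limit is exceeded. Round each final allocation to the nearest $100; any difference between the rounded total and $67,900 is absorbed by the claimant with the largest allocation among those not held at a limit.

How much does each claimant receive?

Sato: $5,000; Andrade: $35,200; Becker: $27,700

Sum of days: 460.
Proportional shares (ignoring caps): Sato 4,428.26; Andrade 30,850.22; Becker 32,621.52.
Capped: Becker ($27,700); remaining pool $40,200 reallocated over remaining days 239.
Remaining shares: Sato 5,046.03 → $5,000; Andrade 35,153.97 → $35,200.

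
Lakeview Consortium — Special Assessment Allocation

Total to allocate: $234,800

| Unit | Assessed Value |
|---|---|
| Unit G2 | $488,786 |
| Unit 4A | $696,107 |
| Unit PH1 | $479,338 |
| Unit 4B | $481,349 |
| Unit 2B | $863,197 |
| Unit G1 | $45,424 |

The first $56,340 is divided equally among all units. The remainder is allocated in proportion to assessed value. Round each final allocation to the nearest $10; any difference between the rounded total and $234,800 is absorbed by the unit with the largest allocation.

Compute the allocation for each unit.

First tranche $56,340 split equally: $9,390 each.
Remainder $178,460 by assessed value (total 3,054,201): Unit G2 28,560.25 → $28,560; Unit 4A 40,674.22 → $40,670; Unit PH1 28,008.20 → $28,010; Unit 4B 28,125.70 → $28,130; Unit 2B 50,437.46 → $50,440; Unit G1 2,654.17 → $2,650.
Totals: Unit G2 $9,390 + $28,560 = $37,950; Unit 4A $9,390 + $40,670 = $50,060; Unit PH1 $9,390 + $28,010 = $37,400; Unit 4B $9,390 + $28,130 = $37,520; Unit 2B $9,390 + $50,440 = $59,830; Unit G1 $9,390 + $2,650 = $12,040.

Unit G2: $37,950; Unit 4A: $50,060; Unit PH1: $37,400; Unit 4B: $37,520; Unit 2B: $59,830; Unit G1: $12,040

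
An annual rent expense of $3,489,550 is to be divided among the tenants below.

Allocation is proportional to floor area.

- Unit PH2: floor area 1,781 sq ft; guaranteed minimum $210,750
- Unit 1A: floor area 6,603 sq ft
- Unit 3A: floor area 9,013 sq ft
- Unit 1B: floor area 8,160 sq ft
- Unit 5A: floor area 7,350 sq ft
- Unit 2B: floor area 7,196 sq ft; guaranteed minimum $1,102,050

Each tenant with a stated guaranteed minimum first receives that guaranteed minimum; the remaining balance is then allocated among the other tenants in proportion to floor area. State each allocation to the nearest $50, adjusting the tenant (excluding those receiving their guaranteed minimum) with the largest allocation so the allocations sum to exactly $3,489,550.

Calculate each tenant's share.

Guaranteed amounts: Unit PH2 $210,750; Unit 2B $1,102,050. Residual $2,176,750.
Residual split over remaining floor area 31,126: Unit 1A 461,770.87 → $461,750; Unit 3A 630,310.60 → $630,300; Unit 1B 570,657.33 → $570,650; Unit 5A 514,011.20 → $514,000.
Rounding difference +$50 applied to Unit 3A → $630,350.

Unit PH2: $210,750 | Unit 1A: $461,750 | Unit 3A: $630,350 | Unit 1B: $570,650 | Unit 5A: $514,000 | Unit 2B: $1,102,050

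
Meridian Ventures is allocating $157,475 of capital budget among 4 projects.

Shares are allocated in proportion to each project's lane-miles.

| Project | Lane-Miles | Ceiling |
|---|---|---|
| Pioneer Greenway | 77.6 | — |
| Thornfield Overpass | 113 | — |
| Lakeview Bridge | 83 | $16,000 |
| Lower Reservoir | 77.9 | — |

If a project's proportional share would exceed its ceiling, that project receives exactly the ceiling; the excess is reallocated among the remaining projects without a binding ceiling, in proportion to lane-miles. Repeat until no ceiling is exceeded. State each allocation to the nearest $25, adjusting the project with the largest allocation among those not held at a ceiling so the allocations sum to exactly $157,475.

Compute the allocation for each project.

Sum of lane-miles: 351.5.
Proportional shares (ignoring caps): Pioneer Greenway 34,765.46; Thornfield Overpass 50,624.96; Lakeview Bridge 37,184.71; Lower Reservoir 34,899.86.
Capped: Lakeview Bridge ($16,000); remaining pool $141,475 reallocated over remaining lane-miles 268.5.
Remaining shares: Pioneer Greenway 40,888.12 → $40,900; Thornfield Overpass 59,540.69 → $59,550; Lower Reservoir 41,046.19 → $41,050.
Rounding difference −$25 applied to Thornfield Overpass → $59,525.

Pioneer Greenway: $40,900 | Thornfield Overpass: $59,525 | Lakeview Bridge: $16,000 | Lower Reservoir: $41,050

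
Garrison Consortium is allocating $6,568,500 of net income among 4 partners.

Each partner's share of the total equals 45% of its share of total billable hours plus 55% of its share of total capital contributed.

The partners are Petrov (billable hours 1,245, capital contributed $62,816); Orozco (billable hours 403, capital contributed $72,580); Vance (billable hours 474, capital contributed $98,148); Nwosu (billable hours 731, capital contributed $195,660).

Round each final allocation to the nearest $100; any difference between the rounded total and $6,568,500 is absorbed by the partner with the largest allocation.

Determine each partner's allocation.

Billable hours total 2,853; capital contributed total 429,204.
Combined weights (45% billable hours + 55% capital contributed): Petrov 0.2769; Orozco 0.1566; Vance 0.2005; Nwosu 0.3660.
Pro-rata amounts: Petrov 1,818,602.83; Orozco 1,028,441.37; Vance 1,317,210.00; Nwosu 2,404,245.80.
After rounding ($100): Petrov $1,818,600; Orozco $1,028,400; Vance $1,317,200; Nwosu $2,404,200. Sum = $6,568,400.
Difference $6,568,500 − $6,568,400 = +$100 applied to largest allocation (Nwosu): Nwosu becomes $2,404,300.

Petrov: $1,818,600 | Orozco: $1,028,400 | Vance: $1,317,200 | Nwosu: $2,404,300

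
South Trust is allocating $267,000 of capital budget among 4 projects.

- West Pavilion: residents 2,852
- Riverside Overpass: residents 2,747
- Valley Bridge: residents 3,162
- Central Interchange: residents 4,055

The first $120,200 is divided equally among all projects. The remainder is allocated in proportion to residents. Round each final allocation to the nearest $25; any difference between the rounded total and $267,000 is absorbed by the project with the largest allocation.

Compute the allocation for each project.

West Pavilion: $62,725 | Riverside Overpass: $61,525 | Valley Bridge: $66,275 | Central Interchange: $76,475

Equal tier: $120,200 ÷ 4 = $30,050 apiece.
Remainder $146,800 by residents (total 12,816): West Pavilion 32,668.04 → $32,675; Riverside Overpass 31,465.32 → $31,475; Valley Bridge 36,218.91 → $36,225; Central Interchange 46,447.72 → $46,450.
Rounding difference −$25 on remainder applied to Central Interchange.
Totals: West Pavilion $30,050 + $32,675 = $62,725; Riverside Overpass $30,050 + $31,475 = $61,525; Valley Bridge $30,050 + $36,225 = $66,275; Central Interchange $30,050 + $46,425 = $76,475.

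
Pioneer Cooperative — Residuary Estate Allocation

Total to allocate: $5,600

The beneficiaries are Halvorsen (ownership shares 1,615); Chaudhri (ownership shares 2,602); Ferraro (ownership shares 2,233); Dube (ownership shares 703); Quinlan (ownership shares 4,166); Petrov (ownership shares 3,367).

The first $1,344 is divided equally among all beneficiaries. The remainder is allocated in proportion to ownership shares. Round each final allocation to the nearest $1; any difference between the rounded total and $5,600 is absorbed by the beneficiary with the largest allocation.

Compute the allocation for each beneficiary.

Halvorsen: $692; Chaudhri: $978; Ferraro: $871; Dube: $428; Quinlan: $1,431; Petrov: $1,200

$1,344 shared equally gives $224 per beneficiary.
Remainder $4,256 by ownership shares (total 14,686): Halvorsen 468.03 → $468; Chaudhri 754.06 → $754; Ferraro 647.12 → $647; Dube 203.73 → $204; Quinlan 1,207.31 → $1,207; Petrov 975.76 → $976.
Totals: Halvorsen $224 + $468 = $692; Chaudhri $224 + $754 = $978; Ferraro $224 + $647 = $871; Dube $224 + $204 = $428; Quinlan $224 + $1,207 = $1,431; Petrov $224 + $976 = $1,200.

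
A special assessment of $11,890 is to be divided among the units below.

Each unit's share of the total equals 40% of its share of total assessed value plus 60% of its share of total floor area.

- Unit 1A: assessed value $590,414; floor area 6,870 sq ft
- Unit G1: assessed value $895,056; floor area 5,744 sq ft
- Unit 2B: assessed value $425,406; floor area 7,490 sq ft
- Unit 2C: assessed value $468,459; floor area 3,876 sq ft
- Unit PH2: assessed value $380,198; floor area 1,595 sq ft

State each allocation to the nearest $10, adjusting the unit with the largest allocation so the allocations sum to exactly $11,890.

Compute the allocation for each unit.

Assessed value total 2,759,533; floor area total 25,575.
Blended shares (40% assessed value + 60% floor area): Unit 1A 0.2468; Unit G1 0.2645; Unit 2B 0.2374; Unit 2C 0.1588; Unit PH2 0.0925.
Proportional shares: Unit 1A 2,933.91; Unit G1 3,144.87; Unit 2B 2,822.47; Unit 2C 1,888.57; Unit PH2 1,100.18.
Rounded to nearest $10: Unit 1A $2,930; Unit G1 $3,140; Unit 2B $2,820; Unit 2C $1,890; Unit PH2 $1,100. Sum = $11,880.
Difference $11,890 − $11,880 = +$10 applied to largest allocation (Unit G1): Unit G1 becomes $3,150.

Unit 1A: $2,930; Unit G1: $3,150; Unit 2B: $2,820; Unit 2C: $1,890; Unit PH2: $1,100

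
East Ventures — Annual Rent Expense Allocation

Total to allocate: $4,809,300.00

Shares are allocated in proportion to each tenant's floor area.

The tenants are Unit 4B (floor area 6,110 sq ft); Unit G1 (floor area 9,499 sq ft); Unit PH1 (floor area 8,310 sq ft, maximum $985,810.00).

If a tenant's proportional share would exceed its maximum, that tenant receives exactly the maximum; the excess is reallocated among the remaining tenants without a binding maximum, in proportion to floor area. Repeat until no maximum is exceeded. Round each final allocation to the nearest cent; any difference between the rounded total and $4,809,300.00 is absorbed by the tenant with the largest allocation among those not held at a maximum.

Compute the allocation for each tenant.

Unit 4B: $1,496,670.12; Unit G1: $2,326,819.88; Unit PH1: $985,810.00

Floor area total: 23,919.
Unconstrained shares: Unit 4B 1,228,513.8593; Unit G1 1,909,926.8657; Unit PH1 1,670,859.2751.
Cap binds for Unit PH1 ($985,810.00); balance $3,823,490.00 reallocated over remaining floor area 15,609.
Remaining shares: Unit 4B 1,496,670.1198 → $1,496,670.12; Unit G1 2,326,819.8802 → $2,326,819.88.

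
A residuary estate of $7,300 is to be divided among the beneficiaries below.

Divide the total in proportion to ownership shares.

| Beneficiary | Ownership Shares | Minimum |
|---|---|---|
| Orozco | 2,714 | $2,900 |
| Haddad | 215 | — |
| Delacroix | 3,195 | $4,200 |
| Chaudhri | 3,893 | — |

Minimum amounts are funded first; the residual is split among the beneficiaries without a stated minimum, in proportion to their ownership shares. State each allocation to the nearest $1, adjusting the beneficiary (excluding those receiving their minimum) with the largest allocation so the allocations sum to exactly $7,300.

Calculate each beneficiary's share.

Orozco: $2,900 | Haddad: $10 | Delacroix: $4,200 | Chaudhri: $190

Fund the minimums — Orozco $2,900; Delacroix $4,200. Residual $200.
Residual split over remaining ownership shares 4,108: Haddad 10.47 → $10; Chaudhri 189.53 → $190.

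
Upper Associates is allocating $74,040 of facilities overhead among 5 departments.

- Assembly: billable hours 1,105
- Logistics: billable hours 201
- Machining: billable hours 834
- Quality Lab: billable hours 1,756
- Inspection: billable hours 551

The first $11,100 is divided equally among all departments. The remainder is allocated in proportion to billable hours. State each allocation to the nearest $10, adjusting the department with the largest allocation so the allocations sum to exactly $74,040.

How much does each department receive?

First tranche $11,100 split equally: $2,220 each.
Remainder $62,940 by billable hours (total 4,447): Assembly 15,639.46 → $15,640; Logistics 2,844.83 → $2,840; Machining 11,803.90 → $11,800; Quality Lab 24,853.30 → $24,850; Inspection 7,798.50 → $7,800.
Rounding difference +$10 on remainder applied to Quality Lab.
Totals: Assembly $2,220 + $15,640 = $17,860; Logistics $2,220 + $2,840 = $5,060; Machining $2,220 + $11,800 = $14,020; Quality Lab $2,220 + $24,860 = $27,080; Inspection $2,220 + $7,800 = $10,020.

Assembly: $17,860 · Logistics: $5,060 · Machining: $14,020 · Quality Lab: $27,080 · Inspection: $10,020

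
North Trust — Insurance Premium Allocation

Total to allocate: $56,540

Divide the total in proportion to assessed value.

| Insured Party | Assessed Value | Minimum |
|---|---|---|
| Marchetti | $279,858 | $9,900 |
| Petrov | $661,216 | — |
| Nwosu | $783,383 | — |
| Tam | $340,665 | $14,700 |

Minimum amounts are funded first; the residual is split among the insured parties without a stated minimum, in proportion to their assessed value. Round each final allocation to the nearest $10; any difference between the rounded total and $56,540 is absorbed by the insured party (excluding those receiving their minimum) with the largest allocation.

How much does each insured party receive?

Minimums first: Marchetti $9,900; Tam $14,700. Balance $31,940.
Balance split over remaining assessed value 1,444,599: Petrov 14,619.45 → $14,620; Nwosu 17,320.55 → $17,320.

Marchetti: $9,900 · Petrov: $14,620 · Nwosu: $17,320 · Tam: $14,700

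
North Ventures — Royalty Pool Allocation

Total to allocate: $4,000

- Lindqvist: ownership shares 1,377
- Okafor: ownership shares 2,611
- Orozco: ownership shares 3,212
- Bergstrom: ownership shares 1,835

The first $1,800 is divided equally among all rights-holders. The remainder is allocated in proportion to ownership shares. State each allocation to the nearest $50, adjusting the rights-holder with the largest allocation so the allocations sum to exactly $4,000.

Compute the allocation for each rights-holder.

Lindqvist: $800; Okafor: $1,100; Orozco: $1,200; Bergstrom: $900

Equal tier: $1,800 ÷ 4 = $450 apiece.
Remainder $2,200 by ownership shares (total 9,035): Lindqvist 335.30 → $350; Okafor 635.77 → $650; Orozco 782.11 → $800; Bergstrom 446.82 → $450.
Rounding difference −$50 on remainder applied to Orozco.
Totals: Lindqvist $450 + $350 = $800; Okafor $450 + $650 = $1,100; Orozco $450 + $750 = $1,200; Bergstrom $450 + $450 = $900.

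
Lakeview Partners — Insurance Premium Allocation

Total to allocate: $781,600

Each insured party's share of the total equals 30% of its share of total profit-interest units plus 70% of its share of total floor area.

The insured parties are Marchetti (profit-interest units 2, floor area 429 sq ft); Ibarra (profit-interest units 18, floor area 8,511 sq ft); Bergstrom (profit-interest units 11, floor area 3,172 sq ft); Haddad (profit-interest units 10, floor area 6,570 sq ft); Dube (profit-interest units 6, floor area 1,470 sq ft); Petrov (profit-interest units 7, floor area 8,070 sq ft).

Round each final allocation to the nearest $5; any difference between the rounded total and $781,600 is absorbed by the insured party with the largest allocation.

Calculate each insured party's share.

Profit-interest units total 54; floor area total 28,222.
Blended shares (30% profit-interest units + 70% floor area): Marchetti 0.0218; Ibarra 0.3111; Bergstrom 0.1398; Haddad 0.2185; Dube 0.0698; Petrov 0.2391.
Raw shares: Marchetti 17,001.16; Ibarra 243,156.75; Bergstrom 109,257.77; Haddad 170,790.18; Dube 54,551.19; Petrov 186,842.95.
Rounded to nearest $5: Marchetti $17,000; Ibarra $243,155; Bergstrom $109,260; Haddad $170,790; Dube $54,550; Petrov $186,845. Sum = $781,600.
Rounded total matches; no reconciliation needed.

Marchetti: $17,000 · Ibarra: $243,155 · Bergstrom: $109,260 · Haddad: $170,790 · Dube: $54,550 · Petrov: $186,845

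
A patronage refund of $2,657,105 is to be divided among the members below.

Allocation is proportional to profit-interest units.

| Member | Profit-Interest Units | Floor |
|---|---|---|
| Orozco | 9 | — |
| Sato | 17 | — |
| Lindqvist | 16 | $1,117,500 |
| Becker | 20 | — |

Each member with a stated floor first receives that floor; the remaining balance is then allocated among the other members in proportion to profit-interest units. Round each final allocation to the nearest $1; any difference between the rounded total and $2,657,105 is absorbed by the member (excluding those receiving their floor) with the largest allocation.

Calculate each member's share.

Orozco: $301,227 · Sato: $568,984 · Lindqvist: $1,117,500 · Becker: $669,394

Fund the minimums — Lindqvist $1,117,500. Remaining pool $1,539,605.
Remaining pool split over remaining profit-interest units 46: Orozco 301,227.07 → $301,227; Sato 568,984.46 → $568,984; Becker 669,393.48 → $669,393.
Rounding difference +$1 applied to Becker → $669,394.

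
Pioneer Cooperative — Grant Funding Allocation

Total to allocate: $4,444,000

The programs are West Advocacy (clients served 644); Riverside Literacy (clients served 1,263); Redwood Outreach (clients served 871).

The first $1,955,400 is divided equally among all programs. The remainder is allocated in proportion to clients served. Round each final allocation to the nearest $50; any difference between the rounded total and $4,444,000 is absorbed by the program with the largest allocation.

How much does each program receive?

West Advocacy: $1,228,700; Riverside Literacy: $1,783,250; Redwood Outreach: $1,432,050

First tranche $1,955,400 split equally: $651,800 each.
Remainder $2,488,600 by clients served (total 2,778): West Advocacy 576,910.87 → $576,900; Riverside Literacy 1,131,426.13 → $1,131,450; Redwood Outreach 780,262.99 → $780,250.
Totals: West Advocacy $651,800 + $576,900 = $1,228,700; Riverside Literacy $651,800 + $1,131,450 = $1,783,250; Redwood Outreach $651,800 + $780,250 = $1,432,050.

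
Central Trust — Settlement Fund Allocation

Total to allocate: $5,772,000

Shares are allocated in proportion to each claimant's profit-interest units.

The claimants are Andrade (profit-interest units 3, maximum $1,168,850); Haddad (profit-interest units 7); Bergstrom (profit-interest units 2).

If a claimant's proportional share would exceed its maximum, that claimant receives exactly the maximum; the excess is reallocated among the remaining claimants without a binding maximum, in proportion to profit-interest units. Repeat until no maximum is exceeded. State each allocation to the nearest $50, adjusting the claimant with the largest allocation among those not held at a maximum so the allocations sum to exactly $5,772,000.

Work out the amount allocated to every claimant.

Total profit-interest units = 12.
Pro-rata shares before constraints: Andrade 1,443,000.00; Haddad 3,367,000.00; Bergstrom 962,000.00.
Capped: Andrade ($1,168,850); residual $4,603,150 reallocated over remaining profit-interest units 9.
Redistributed shares: Haddad 3,580,227.78 → $3,580,250; Bergstrom 1,022,922.22 → $1,022,900.

Andrade: $1,168,850 | Haddad: $3,580,250 | Bergstrom: $1,022,900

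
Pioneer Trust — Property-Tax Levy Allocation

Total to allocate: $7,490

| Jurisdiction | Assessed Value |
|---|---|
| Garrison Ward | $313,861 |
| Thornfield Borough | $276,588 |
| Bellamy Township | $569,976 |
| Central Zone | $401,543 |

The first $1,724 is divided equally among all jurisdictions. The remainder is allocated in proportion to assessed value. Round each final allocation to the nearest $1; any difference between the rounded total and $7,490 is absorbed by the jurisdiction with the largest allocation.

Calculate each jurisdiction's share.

$1,724 shared equally gives $431 per jurisdiction.
Remainder $5,766 by assessed value (total 1,561,968): Garrison Ward 1,158.62 → $1,159; Thornfield Borough 1,021.02 → $1,021; Bellamy Township 2,104.06 → $2,104; Central Zone 1,482.29 → $1,482.
Totals: Garrison Ward $431 + $1,159 = $1,590; Thornfield Borough $431 + $1,021 = $1,452; Bellamy Township $431 + $2,104 = $2,535; Central Zone $431 + $1,482 = $1,913.

Garrison Ward: $1,590 · Thornfield Borough: $1,452 · Bellamy Township: $2,535 · Central Zone: $1,913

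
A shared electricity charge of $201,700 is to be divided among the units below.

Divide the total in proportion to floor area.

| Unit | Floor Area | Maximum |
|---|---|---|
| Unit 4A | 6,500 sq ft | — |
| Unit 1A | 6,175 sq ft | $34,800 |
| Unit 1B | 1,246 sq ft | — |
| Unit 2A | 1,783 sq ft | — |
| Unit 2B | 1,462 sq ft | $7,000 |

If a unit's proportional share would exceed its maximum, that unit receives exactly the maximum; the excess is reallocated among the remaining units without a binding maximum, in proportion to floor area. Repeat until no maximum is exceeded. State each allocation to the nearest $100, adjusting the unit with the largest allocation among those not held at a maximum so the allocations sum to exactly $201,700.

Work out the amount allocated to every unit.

Floor area total: 17,166.
Pro-rata shares before constraints: Unit 4A 76,374.81; Unit 1A 72,556.07; Unit 1B 14,640.46; Unit 2A 20,950.20; Unit 2B 17,178.46.
Held at cap: Unit 1A ($34,800), Unit 2B ($7,000); balance $159,900 reallocated over remaining floor area 9,529.
Shares after redistribution: Unit 4A 109,072.31 → $109,100; Unit 1B 20,908.32 → $20,900; Unit 2A 29,919.37 → $29,900.

Unit 4A: $109,100 | Unit 1A: $34,800 | Unit 1B: $20,900 | Unit 2A: $29,900 | Unit 2B: $7,000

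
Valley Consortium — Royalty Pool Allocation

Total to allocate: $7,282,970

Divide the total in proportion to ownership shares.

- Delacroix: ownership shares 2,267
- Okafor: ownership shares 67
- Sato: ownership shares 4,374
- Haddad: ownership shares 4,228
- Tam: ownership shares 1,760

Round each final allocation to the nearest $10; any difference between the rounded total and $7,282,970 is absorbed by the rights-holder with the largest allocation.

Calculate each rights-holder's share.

Ownership shares total: 12,696.
Proportional shares: Delacroix 2,267/12,696 × $7,282,970 = 1,300,448.41; Okafor 67/12,696 × $7,282,970 = 38,434.07; Sato 4,374/12,696 × $7,282,970 = 2,509,113.96; Haddad 4,228/12,696 × $7,282,970 = 2,425,362.10; Tam 1,760/12,696 × $7,282,970 = 1,009,611.47.
At nearest $10: Delacroix $1,300,450; Okafor $38,430; Sato $2,509,110; Haddad $2,425,360; Tam $1,009,610. Sum = $7,282,960.
Difference $7,282,970 − $7,282,960 = +$10 applied to largest allocation (Sato): Sato becomes $2,509,120.

Delacroix: $1,300,450 | Okafor: $38,430 | Sato: $2,509,120 | Haddad: $2,425,360 | Tam: $1,009,610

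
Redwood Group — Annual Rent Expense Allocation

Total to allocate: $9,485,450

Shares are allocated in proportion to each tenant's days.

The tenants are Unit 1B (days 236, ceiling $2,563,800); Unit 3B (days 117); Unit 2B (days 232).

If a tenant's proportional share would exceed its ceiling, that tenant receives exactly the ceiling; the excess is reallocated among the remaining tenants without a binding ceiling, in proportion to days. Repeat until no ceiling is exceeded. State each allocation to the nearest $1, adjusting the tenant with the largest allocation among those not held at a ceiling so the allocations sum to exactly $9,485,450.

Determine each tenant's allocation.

Unit 1B: $2,563,800; Unit 3B: $2,320,439; Unit 2B: $4,601,211

Sum of days: 585.
Proportional shares (ignoring caps): Unit 1B 3,826,608.89; Unit 3B 1,897,090.00; Unit 2B 3,761,751.11.
Cap binds for Unit 1B ($2,563,800); remaining pool $6,921,650 reallocated over remaining days 349.
Remaining shares: Unit 3B 2,320,438.54 → $2,320,439; Unit 2B 4,601,211.46 → $4,601,211.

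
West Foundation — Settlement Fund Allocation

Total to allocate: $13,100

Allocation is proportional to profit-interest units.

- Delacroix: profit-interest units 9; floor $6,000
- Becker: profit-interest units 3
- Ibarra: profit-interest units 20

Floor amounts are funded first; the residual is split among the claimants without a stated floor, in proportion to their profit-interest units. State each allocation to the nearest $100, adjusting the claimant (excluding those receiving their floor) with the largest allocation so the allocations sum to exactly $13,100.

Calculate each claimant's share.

Delacroix: $6,000; Becker: $900; Ibarra: $6,200

Fund the minimums — Delacroix $6,000. Remaining pool $7,100.
Remaining pool split over remaining profit-interest units 23: Becker 926.09 → $900; Ibarra 6,173.91 → $6,200.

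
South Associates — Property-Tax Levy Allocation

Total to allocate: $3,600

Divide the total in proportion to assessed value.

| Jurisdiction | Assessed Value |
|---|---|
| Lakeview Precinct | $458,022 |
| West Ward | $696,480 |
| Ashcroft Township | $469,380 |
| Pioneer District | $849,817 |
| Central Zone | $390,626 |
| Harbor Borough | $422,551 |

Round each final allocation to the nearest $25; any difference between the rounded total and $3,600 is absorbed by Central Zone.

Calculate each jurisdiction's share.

Combined assessed value = 3,286,876.
Proportional shares: Lakeview Precinct 458,022/3,286,876 × $3,600 = 501.66; West Ward 696,480/3,286,876 × $3,600 = 762.83; Ashcroft Township 469,380/3,286,876 × $3,600 = 514.10; Pioneer District 849,817/3,286,876 × $3,600 = 930.77; Central Zone 390,626/3,286,876 × $3,600 = 427.84; Harbor Borough 422,551/3,286,876 × $3,600 = 462.81.
Rounded to nearest $25: Lakeview Precinct $500; West Ward $775; Ashcroft Township $525; Pioneer District $925; Central Zone $425; Harbor Borough $475. Sum = $3,625.
Difference $3,600 − $3,625 = −$25 applied to Central Zone: Central Zone becomes $400.

Lakeview Precinct: $500 | West Ward: $775 | Ashcroft Township: $525 | Pioneer District: $925 | Central Zone: $400 | Harbor Borough: $475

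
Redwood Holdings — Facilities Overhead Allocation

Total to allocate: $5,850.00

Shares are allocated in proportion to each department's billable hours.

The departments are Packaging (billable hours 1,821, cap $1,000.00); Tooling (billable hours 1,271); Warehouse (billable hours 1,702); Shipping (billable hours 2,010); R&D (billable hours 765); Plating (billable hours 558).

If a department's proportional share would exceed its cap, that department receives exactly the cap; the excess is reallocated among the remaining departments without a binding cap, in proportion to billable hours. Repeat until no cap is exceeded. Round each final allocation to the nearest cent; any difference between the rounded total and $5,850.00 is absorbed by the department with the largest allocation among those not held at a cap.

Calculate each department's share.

Combined billable hours = 8,127.
Proportional shares (ignoring caps): Packaging 1,310.7973; Tooling 914.8948; Warehouse 1,225.1384; Shipping 1,446.8439; R&D 550.6645; Plating 401.6611.
Held at cap: Packaging ($1,000.00); residual $4,850.00 reallocated over remaining billable hours 6,306.
Redistributed shares: Tooling 977.5373 → $977.54; Warehouse 1,309.0232 → $1,309.02; Shipping 1,545.9087 → $1,545.91; R&D 588.3682 → $588.37; Plating 429.1627 → $429.16.

Packaging: $1,000.00; Tooling: $977.54; Warehouse: $1,309.02; Shipping: $1,545.91; R&D: $588.37; Plating: $429.16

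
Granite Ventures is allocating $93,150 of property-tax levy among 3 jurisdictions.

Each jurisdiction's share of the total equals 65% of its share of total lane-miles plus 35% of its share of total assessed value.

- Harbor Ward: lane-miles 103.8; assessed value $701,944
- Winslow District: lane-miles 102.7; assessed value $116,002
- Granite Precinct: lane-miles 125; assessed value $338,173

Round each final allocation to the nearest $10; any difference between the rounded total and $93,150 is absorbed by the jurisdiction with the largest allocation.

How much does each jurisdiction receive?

Harbor Ward: $38,750 · Winslow District: $22,030 · Granite Precinct: $32,370

Lane-miles total 331.5; assessed value total 1,156,119.
Composite weights (65% lane-miles + 35% assessed value): Harbor Ward 0.4160; Winslow District 0.2365; Granite Precinct 0.3475.
Raw shares: Harbor Ward 38,753.55; Winslow District 22,029.10; Granite Precinct 32,367.34.
At nearest $10: Harbor Ward $38,750; Winslow District $22,030; Granite Precinct $32,370. Sum = $93,150.
Rounded total matches; no reconciliation needed.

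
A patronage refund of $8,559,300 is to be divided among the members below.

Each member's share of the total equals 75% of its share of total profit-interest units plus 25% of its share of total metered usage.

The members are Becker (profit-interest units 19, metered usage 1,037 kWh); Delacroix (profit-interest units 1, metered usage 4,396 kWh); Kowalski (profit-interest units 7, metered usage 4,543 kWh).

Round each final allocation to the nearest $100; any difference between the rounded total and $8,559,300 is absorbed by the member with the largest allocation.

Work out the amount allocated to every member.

Totals — profit-interest units 27, metered usage 9,976.
Blended shares (75% profit-interest units + 25% metered usage): Becker 0.5538; Delacroix 0.1379; Kowalski 0.3083.
Pro-rata amounts: Becker 4,739,842.03; Delacroix 1,180,688.44; Kowalski 2,638,769.54.
After rounding ($100): Becker $4,739,800; Delacroix $1,180,700; Kowalski $2,638,800. Sum = $8,559,300.
Rounded total matches; no reconciliation needed.

Becker: $4,739,800 · Delacroix: $1,180,700 · Kowalski: $2,638,800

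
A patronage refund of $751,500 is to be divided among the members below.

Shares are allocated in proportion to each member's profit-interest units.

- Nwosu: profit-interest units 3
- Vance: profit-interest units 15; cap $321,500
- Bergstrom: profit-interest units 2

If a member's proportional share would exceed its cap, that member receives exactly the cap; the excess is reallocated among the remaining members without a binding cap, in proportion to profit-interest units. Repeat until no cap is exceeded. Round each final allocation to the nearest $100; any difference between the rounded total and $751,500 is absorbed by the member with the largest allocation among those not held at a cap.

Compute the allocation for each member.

Combined profit-interest units = 20.
Proportional shares (ignoring caps): Nwosu 112,725.00; Vance 563,625.00; Bergstrom 75,150.00.
Held at cap: Vance ($321,500); balance $430,000 reallocated over remaining profit-interest units 5.
Shares after redistribution: Nwosu 258,000.00 → $258,000; Bergstrom 172,000.00 → $172,000.

Nwosu: $258,000 · Vance: $321,500 · Bergstrom: $172,000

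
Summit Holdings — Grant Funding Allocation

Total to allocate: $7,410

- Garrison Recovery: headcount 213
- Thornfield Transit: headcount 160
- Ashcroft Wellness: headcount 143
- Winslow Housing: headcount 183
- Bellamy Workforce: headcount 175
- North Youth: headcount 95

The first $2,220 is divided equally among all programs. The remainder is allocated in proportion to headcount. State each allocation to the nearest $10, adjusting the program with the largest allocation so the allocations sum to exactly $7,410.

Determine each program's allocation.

First tranche $2,220 split equally: $370 each.
Remainder $5,190 by headcount (total 969): Garrison Recovery 1,140.84 → $1,140; Thornfield Transit 856.97 → $860; Ashcroft Wellness 765.91 → $770; Winslow Housing 980.15 → $980; Bellamy Workforce 937.31 → $940; North Youth 508.82 → $510.
Rounding difference −$10 on remainder applied to Garrison Recovery.
Totals: Garrison Recovery $370 + $1,130 = $1,500; Thornfield Transit $370 + $860 = $1,230; Ashcroft Wellness $370 + $770 = $1,140; Winslow Housing $370 + $980 = $1,350; Bellamy Workforce $370 + $940 = $1,310; North Youth $370 + $510 = $880.

Garrison Recovery: $1,500 | Thornfield Transit: $1,230 | Ashcroft Wellness: $1,140 | Winslow Housing: $1,350 | Bellamy Workforce: $1,310 | North Youth: $880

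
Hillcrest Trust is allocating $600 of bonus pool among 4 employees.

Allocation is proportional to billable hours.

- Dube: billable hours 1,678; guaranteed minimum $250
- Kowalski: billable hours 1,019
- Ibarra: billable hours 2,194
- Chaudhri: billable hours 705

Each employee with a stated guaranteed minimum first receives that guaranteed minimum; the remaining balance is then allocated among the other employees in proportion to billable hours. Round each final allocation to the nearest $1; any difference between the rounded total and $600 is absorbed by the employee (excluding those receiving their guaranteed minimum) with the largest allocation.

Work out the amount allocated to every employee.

Dube: $250; Kowalski: $91; Ibarra: $196; Chaudhri: $63

Minimums first: Dube $250. Remaining pool $350.
Remaining pool split over remaining billable hours 3,918: Kowalski 91.03 → $91; Ibarra 195.99 → $196; Chaudhri 62.98 → $63.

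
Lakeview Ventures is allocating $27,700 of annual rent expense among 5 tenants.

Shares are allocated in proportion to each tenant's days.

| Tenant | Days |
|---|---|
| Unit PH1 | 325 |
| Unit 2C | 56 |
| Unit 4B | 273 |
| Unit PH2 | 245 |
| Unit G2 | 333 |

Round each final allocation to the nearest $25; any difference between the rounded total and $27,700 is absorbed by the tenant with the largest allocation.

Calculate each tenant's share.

Sum of days: 1,232.
Proportional shares: Unit PH1 325/1,232 × $27,700 = 7,307.22; Unit 2C 56/1,232 × $27,700 = 1,259.09; Unit 4B 273/1,232 × $27,700 = 6,138.07; Unit PH2 245/1,232 × $27,700 = 5,508.52; Unit G2 333/1,232 × $27,700 = 7,487.09.
Rounded to nearest $25: Unit PH1 $7,300; Unit 2C $1,250; Unit 4B $6,150; Unit PH2 $5,500; Unit G2 $7,475. Sum = $27,675.
Difference $27,700 − $27,675 = +$25 applied to largest allocation (Unit G2): Unit G2 becomes $7,500.

Unit PH1: $7,300 · Unit 2C: $1,250 · Unit 4B: $6,150 · Unit PH2: $5,500 · Unit G2: $7,500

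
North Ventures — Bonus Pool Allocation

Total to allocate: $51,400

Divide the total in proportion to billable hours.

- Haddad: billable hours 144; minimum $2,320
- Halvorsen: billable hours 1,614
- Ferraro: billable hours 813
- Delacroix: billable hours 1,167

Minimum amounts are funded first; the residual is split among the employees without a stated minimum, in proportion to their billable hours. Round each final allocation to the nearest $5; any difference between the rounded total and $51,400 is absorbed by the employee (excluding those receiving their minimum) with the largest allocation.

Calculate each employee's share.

Haddad: $2,320 · Halvorsen: $22,045 · Ferraro: $11,100 · Delacroix: $15,935

Minimums first: Haddad $2,320. Residual $49,080.
Residual split over remaining billable hours 3,594: Halvorsen 22,040.93 → $22,040; Ferraro 11,102.40 → $11,100; Delacroix 15,936.66 → $15,935.
Rounding difference +$5 applied to Halvorsen → $22,045.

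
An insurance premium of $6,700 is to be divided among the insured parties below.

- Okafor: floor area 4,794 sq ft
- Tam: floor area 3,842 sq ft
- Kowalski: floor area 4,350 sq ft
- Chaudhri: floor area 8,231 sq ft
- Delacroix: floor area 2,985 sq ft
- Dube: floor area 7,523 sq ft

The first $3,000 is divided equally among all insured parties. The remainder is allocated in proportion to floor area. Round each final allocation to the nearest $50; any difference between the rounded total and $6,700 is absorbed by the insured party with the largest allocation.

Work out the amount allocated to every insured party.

Okafor: $1,050 · Tam: $950 · Kowalski: $1,000 · Chaudhri: $1,450 · Delacroix: $850 · Dube: $1,400

Equal tier: $3,000 ÷ 6 = $500 apiece.
Remainder $3,700 by floor area (total 31,725): Okafor 559.11 → $550; Tam 448.08 → $450; Kowalski 507.33 → $500; Chaudhri 959.96 → $950; Delacroix 348.13 → $350; Dube 877.39 → $900.
Totals: Okafor $500 + $550 = $1,050; Tam $500 + $450 = $950; Kowalski $500 + $500 = $1,000; Chaudhri $500 + $950 = $1,450; Delacroix $500 + $350 = $850; Dube $500 + $900 = $1,400.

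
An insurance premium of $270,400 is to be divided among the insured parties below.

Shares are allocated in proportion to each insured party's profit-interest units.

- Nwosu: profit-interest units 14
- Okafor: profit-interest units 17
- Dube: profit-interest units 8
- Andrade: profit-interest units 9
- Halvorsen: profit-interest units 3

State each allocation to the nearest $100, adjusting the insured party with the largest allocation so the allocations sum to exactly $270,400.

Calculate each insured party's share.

Nwosu: $74,200 · Okafor: $90,200 · Dube: $42,400 · Andrade: $47,700 · Halvorsen: $15,900

Sum of profit-interest units: 51.
Pro-rata amounts: Nwosu 14/51 × $270,400 = 74,227.45; Okafor 17/51 × $270,400 = 90,133.33; Dube 8/51 × $270,400 = 42,415.69; Andrade 9/51 × $270,400 = 47,717.65; Halvorsen 3/51 × $270,400 = 15,905.88.
At nearest $100: Nwosu $74,200; Okafor $90,100; Dube $42,400; Andrade $47,700; Halvorsen $15,900. Sum = $270,300.
Difference $270,400 − $270,300 = +$100 applied to largest allocation (Okafor): Okafor becomes $90,200.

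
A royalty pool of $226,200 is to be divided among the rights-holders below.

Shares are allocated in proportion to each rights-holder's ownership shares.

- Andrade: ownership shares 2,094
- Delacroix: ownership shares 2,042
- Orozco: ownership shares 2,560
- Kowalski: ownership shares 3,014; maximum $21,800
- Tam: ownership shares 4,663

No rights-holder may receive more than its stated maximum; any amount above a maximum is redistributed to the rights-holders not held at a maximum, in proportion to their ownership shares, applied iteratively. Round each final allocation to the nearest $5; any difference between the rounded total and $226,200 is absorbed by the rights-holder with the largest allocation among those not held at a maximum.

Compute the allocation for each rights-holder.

Andrade: $37,680; Delacroix: $36,745; Orozco: $46,065; Kowalski: $21,800; Tam: $83,910

Sum of ownership shares: 14,373.
Proportional shares (ignoring caps): Andrade 32,955.04; Delacroix 32,136.67; Orozco 40,288.87; Kowalski 47,433.86; Tam 73,385.56.
Held at cap: Kowalski ($21,800); balance $204,400 reallocated over remaining ownership shares 11,359.
Shares after redistribution: Andrade 37,680.57 → $37,680; Delacroix 36,744.85 → $36,745; Orozco 46,066.03 → $46,065; Tam 83,908.55 → $83,910.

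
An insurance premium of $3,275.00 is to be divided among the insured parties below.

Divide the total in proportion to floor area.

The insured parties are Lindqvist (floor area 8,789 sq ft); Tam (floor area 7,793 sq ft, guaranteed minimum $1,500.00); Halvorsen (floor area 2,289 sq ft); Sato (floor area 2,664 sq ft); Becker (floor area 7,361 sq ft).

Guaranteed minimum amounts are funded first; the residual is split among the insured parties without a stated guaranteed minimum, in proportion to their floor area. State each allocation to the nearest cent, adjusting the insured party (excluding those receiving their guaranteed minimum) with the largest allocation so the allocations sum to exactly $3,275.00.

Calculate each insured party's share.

Lindqvist: $739.26; Tam: $1,500.00; Halvorsen: $192.53; Sato: $224.07; Becker: $619.14

Fund the minimums — Tam $1,500.00. Balance $1,775.00.
Balance split over remaining floor area 21,103: Lindqvist 739.2539 → $739.25; Halvorsen 192.5307 → $192.53; Sato 224.0724 → $224.07; Becker 619.1430 → $619.14.
Rounding difference +$0.01 applied to Lindqvist → $739.26.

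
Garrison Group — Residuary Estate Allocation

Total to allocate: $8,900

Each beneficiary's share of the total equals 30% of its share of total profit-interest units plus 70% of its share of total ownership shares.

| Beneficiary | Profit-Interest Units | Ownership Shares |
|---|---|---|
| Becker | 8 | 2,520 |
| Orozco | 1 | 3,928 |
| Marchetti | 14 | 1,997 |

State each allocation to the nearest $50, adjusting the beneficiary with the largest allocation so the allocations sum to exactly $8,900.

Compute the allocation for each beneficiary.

Profit-interest units total 23; ownership shares total 8,445.
Blended shares (30% profit-interest units + 70% ownership shares): Becker 0.3132; Orozco 0.3386; Marchetti 0.3481.
Raw shares: Becker 2,787.74; Orozco 3,013.83; Marchetti 3,098.43.
After rounding ($50): Becker $2,800; Orozco $3,000; Marchetti $3,100. Sum = $8,900.
Rounded total matches; no reconciliation needed.

Becker: $2,800; Orozco: $3,000; Marchetti: $3,100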